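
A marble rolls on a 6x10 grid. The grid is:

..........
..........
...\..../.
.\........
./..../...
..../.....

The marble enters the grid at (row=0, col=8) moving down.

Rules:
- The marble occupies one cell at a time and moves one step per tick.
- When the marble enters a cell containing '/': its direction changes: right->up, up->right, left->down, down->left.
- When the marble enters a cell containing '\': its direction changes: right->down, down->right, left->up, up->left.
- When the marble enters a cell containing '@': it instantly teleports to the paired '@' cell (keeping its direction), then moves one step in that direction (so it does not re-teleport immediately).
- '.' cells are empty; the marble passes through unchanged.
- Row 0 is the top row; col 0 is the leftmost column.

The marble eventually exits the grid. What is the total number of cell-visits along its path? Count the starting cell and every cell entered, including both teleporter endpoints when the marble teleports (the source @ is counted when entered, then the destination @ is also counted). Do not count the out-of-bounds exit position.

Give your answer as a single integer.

Step 1: enter (0,8), '.' pass, move down to (1,8)
Step 2: enter (1,8), '.' pass, move down to (2,8)
Step 3: enter (2,8), '/' deflects down->left, move left to (2,7)
Step 4: enter (2,7), '.' pass, move left to (2,6)
Step 5: enter (2,6), '.' pass, move left to (2,5)
Step 6: enter (2,5), '.' pass, move left to (2,4)
Step 7: enter (2,4), '.' pass, move left to (2,3)
Step 8: enter (2,3), '\' deflects left->up, move up to (1,3)
Step 9: enter (1,3), '.' pass, move up to (0,3)
Step 10: enter (0,3), '.' pass, move up to (-1,3)
Step 11: at (-1,3) — EXIT via top edge, pos 3
Path length (cell visits): 10

Answer: 10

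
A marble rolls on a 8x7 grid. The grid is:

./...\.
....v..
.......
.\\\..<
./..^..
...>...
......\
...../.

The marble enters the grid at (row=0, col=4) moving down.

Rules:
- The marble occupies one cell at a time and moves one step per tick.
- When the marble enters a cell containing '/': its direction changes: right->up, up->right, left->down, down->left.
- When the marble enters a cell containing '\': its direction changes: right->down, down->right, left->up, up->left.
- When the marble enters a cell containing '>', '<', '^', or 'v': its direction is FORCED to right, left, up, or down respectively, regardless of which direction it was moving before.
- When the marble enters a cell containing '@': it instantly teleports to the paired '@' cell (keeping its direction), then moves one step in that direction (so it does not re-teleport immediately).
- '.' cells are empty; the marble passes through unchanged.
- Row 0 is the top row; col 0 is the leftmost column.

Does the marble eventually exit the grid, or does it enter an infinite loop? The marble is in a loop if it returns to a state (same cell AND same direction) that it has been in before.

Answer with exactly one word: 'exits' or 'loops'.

Step 1: enter (0,4), '.' pass, move down to (1,4)
Step 2: enter (1,4), 'v' forces down->down, move down to (2,4)
Step 3: enter (2,4), '.' pass, move down to (3,4)
Step 4: enter (3,4), '.' pass, move down to (4,4)
Step 5: enter (4,4), '^' forces down->up, move up to (3,4)
Step 6: enter (3,4), '.' pass, move up to (2,4)
Step 7: enter (2,4), '.' pass, move up to (1,4)
Step 8: enter (1,4), 'v' forces up->down, move down to (2,4)
Step 9: at (2,4) dir=down — LOOP DETECTED (seen before)

Answer: loops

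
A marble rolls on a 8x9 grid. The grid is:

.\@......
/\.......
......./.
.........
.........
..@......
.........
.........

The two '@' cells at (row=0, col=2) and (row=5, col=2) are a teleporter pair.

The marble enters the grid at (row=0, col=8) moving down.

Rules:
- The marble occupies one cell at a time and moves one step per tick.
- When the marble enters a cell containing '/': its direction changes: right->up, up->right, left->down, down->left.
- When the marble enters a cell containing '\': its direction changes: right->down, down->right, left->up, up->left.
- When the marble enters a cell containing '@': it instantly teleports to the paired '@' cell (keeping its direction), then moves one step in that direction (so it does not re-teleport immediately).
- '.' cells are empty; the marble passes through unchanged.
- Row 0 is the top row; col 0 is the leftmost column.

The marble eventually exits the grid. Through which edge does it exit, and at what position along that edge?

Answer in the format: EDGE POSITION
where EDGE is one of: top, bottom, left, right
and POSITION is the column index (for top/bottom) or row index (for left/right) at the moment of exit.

Answer: bottom 8

Derivation:
Step 1: enter (0,8), '.' pass, move down to (1,8)
Step 2: enter (1,8), '.' pass, move down to (2,8)
Step 3: enter (2,8), '.' pass, move down to (3,8)
Step 4: enter (3,8), '.' pass, move down to (4,8)
Step 5: enter (4,8), '.' pass, move down to (5,8)
Step 6: enter (5,8), '.' pass, move down to (6,8)
Step 7: enter (6,8), '.' pass, move down to (7,8)
Step 8: enter (7,8), '.' pass, move down to (8,8)
Step 9: at (8,8) — EXIT via bottom edge, pos 8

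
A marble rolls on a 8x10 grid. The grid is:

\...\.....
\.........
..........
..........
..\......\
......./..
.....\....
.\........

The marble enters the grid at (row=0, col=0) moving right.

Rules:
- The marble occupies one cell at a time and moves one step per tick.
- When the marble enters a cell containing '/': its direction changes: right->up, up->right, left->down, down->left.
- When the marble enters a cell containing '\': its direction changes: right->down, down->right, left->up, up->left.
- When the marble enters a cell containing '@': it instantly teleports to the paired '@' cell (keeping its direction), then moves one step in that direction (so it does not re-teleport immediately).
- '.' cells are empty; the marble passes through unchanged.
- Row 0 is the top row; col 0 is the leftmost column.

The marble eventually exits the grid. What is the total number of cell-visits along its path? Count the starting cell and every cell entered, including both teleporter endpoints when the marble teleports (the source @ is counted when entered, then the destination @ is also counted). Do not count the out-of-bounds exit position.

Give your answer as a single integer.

Answer: 11

Derivation:
Step 1: enter (0,0), '\' deflects right->down, move down to (1,0)
Step 2: enter (1,0), '\' deflects down->right, move right to (1,1)
Step 3: enter (1,1), '.' pass, move right to (1,2)
Step 4: enter (1,2), '.' pass, move right to (1,3)
Step 5: enter (1,3), '.' pass, move right to (1,4)
Step 6: enter (1,4), '.' pass, move right to (1,5)
Step 7: enter (1,5), '.' pass, move right to (1,6)
Step 8: enter (1,6), '.' pass, move right to (1,7)
Step 9: enter (1,7), '.' pass, move right to (1,8)
Step 10: enter (1,8), '.' pass, move right to (1,9)
Step 11: enter (1,9), '.' pass, move right to (1,10)
Step 12: at (1,10) — EXIT via right edge, pos 1
Path length (cell visits): 11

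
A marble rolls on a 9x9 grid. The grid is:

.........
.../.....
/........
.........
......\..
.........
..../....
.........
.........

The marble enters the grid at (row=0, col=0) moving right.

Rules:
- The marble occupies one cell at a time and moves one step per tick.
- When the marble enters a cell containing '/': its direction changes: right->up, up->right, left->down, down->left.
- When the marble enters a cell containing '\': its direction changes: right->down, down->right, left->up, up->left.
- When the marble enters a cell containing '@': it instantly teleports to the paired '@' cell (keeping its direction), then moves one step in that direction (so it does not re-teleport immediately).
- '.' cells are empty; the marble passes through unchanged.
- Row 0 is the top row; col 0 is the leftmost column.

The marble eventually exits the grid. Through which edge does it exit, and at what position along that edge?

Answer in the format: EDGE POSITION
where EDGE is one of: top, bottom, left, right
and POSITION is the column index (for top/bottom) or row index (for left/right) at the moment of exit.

Step 1: enter (0,0), '.' pass, move right to (0,1)
Step 2: enter (0,1), '.' pass, move right to (0,2)
Step 3: enter (0,2), '.' pass, move right to (0,3)
Step 4: enter (0,3), '.' pass, move right to (0,4)
Step 5: enter (0,4), '.' pass, move right to (0,5)
Step 6: enter (0,5), '.' pass, move right to (0,6)
Step 7: enter (0,6), '.' pass, move right to (0,7)
Step 8: enter (0,7), '.' pass, move right to (0,8)
Step 9: enter (0,8), '.' pass, move right to (0,9)
Step 10: at (0,9) — EXIT via right edge, pos 0

Answer: right 0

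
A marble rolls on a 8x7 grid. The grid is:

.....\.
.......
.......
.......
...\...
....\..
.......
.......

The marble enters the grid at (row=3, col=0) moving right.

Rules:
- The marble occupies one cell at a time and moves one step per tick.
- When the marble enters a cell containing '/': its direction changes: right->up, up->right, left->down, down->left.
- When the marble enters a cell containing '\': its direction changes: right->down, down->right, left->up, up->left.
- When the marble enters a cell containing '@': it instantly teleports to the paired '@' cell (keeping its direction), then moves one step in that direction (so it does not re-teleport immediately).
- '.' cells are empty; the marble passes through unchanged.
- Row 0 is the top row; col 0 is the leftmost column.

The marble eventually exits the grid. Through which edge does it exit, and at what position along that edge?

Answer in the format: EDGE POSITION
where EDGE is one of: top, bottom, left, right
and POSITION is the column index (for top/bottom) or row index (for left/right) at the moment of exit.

Answer: right 3

Derivation:
Step 1: enter (3,0), '.' pass, move right to (3,1)
Step 2: enter (3,1), '.' pass, move right to (3,2)
Step 3: enter (3,2), '.' pass, move right to (3,3)
Step 4: enter (3,3), '.' pass, move right to (3,4)
Step 5: enter (3,4), '.' pass, move right to (3,5)
Step 6: enter (3,5), '.' pass, move right to (3,6)
Step 7: enter (3,6), '.' pass, move right to (3,7)
Step 8: at (3,7) — EXIT via right edge, pos 3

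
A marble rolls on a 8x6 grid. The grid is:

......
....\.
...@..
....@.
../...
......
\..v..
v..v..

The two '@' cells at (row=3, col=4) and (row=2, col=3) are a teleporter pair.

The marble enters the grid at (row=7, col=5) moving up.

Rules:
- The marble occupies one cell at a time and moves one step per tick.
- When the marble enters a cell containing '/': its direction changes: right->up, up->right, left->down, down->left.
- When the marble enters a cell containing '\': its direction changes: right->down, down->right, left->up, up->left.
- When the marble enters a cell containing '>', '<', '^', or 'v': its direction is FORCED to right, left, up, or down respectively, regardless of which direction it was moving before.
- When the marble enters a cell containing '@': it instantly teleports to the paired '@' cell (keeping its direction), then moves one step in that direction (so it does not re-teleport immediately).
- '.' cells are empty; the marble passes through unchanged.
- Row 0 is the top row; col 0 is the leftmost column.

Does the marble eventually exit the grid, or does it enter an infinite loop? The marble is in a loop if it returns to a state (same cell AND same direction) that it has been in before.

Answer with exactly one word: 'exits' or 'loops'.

Step 1: enter (7,5), '.' pass, move up to (6,5)
Step 2: enter (6,5), '.' pass, move up to (5,5)
Step 3: enter (5,5), '.' pass, move up to (4,5)
Step 4: enter (4,5), '.' pass, move up to (3,5)
Step 5: enter (3,5), '.' pass, move up to (2,5)
Step 6: enter (2,5), '.' pass, move up to (1,5)
Step 7: enter (1,5), '.' pass, move up to (0,5)
Step 8: enter (0,5), '.' pass, move up to (-1,5)
Step 9: at (-1,5) — EXIT via top edge, pos 5

Answer: exits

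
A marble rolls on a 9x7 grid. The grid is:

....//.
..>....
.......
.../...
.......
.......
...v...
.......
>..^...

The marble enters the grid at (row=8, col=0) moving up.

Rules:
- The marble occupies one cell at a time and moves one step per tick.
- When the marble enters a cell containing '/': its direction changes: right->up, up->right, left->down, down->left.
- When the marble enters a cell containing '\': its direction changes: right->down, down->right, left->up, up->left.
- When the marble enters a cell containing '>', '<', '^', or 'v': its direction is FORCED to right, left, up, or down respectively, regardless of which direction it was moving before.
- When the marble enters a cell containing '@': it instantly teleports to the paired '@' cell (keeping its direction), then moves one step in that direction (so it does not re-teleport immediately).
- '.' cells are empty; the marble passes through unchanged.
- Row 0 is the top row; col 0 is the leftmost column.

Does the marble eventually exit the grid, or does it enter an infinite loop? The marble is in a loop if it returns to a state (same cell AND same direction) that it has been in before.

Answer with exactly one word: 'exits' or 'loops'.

Answer: loops

Derivation:
Step 1: enter (8,0), '>' forces up->right, move right to (8,1)
Step 2: enter (8,1), '.' pass, move right to (8,2)
Step 3: enter (8,2), '.' pass, move right to (8,3)
Step 4: enter (8,3), '^' forces right->up, move up to (7,3)
Step 5: enter (7,3), '.' pass, move up to (6,3)
Step 6: enter (6,3), 'v' forces up->down, move down to (7,3)
Step 7: enter (7,3), '.' pass, move down to (8,3)
Step 8: enter (8,3), '^' forces down->up, move up to (7,3)
Step 9: at (7,3) dir=up — LOOP DETECTED (seen before)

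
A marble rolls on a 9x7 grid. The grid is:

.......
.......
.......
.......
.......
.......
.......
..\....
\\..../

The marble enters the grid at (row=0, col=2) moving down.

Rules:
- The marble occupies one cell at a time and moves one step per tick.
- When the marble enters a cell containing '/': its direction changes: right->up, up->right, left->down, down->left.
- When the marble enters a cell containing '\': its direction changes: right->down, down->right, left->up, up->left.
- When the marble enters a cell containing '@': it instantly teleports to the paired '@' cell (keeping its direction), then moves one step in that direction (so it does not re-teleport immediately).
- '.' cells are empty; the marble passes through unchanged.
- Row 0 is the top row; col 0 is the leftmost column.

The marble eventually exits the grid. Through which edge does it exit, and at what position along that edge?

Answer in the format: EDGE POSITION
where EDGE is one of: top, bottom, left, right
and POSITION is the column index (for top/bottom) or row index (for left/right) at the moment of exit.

Step 1: enter (0,2), '.' pass, move down to (1,2)
Step 2: enter (1,2), '.' pass, move down to (2,2)
Step 3: enter (2,2), '.' pass, move down to (3,2)
Step 4: enter (3,2), '.' pass, move down to (4,2)
Step 5: enter (4,2), '.' pass, move down to (5,2)
Step 6: enter (5,2), '.' pass, move down to (6,2)
Step 7: enter (6,2), '.' pass, move down to (7,2)
Step 8: enter (7,2), '\' deflects down->right, move right to (7,3)
Step 9: enter (7,3), '.' pass, move right to (7,4)
Step 10: enter (7,4), '.' pass, move right to (7,5)
Step 11: enter (7,5), '.' pass, move right to (7,6)
Step 12: enter (7,6), '.' pass, move right to (7,7)
Step 13: at (7,7) — EXIT via right edge, pos 7

Answer: right 7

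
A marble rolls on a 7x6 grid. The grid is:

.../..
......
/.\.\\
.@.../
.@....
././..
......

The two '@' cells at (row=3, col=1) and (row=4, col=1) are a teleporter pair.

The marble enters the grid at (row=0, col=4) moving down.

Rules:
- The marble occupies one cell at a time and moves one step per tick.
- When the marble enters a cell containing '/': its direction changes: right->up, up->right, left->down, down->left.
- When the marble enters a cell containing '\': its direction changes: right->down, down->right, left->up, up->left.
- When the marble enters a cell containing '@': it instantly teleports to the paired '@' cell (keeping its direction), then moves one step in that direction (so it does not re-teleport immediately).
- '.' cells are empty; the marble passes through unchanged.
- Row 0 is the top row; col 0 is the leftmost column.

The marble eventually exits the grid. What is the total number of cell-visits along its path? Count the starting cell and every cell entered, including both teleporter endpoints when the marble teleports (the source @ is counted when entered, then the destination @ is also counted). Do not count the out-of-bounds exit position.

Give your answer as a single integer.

Step 1: enter (0,4), '.' pass, move down to (1,4)
Step 2: enter (1,4), '.' pass, move down to (2,4)
Step 3: enter (2,4), '\' deflects down->right, move right to (2,5)
Step 4: enter (2,5), '\' deflects right->down, move down to (3,5)
Step 5: enter (3,5), '/' deflects down->left, move left to (3,4)
Step 6: enter (3,4), '.' pass, move left to (3,3)
Step 7: enter (3,3), '.' pass, move left to (3,2)
Step 8: enter (3,2), '.' pass, move left to (3,1)
Step 9: enter (3,1), '@' teleport (3,1)->(4,1), also enter (4,1), move left to (4,0)
Step 10: enter (4,0), '.' pass, move left to (4,-1)
Step 11: at (4,-1) — EXIT via left edge, pos 4
Path length (cell visits): 11

Answer: 11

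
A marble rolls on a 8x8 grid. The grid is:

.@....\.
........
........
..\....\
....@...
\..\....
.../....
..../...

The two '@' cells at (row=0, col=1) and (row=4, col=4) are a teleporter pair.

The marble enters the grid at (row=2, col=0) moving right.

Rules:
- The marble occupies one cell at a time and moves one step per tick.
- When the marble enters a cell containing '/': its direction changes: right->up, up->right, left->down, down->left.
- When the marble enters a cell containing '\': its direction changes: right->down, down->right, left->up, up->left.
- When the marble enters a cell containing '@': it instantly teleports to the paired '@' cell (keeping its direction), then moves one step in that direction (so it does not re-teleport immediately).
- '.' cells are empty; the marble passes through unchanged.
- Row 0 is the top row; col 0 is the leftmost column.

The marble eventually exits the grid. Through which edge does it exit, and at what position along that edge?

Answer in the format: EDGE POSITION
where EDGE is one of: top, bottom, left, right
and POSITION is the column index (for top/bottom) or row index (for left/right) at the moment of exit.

Step 1: enter (2,0), '.' pass, move right to (2,1)
Step 2: enter (2,1), '.' pass, move right to (2,2)
Step 3: enter (2,2), '.' pass, move right to (2,3)
Step 4: enter (2,3), '.' pass, move right to (2,4)
Step 5: enter (2,4), '.' pass, move right to (2,5)
Step 6: enter (2,5), '.' pass, move right to (2,6)
Step 7: enter (2,6), '.' pass, move right to (2,7)
Step 8: enter (2,7), '.' pass, move right to (2,8)
Step 9: at (2,8) — EXIT via right edge, pos 2

Answer: right 2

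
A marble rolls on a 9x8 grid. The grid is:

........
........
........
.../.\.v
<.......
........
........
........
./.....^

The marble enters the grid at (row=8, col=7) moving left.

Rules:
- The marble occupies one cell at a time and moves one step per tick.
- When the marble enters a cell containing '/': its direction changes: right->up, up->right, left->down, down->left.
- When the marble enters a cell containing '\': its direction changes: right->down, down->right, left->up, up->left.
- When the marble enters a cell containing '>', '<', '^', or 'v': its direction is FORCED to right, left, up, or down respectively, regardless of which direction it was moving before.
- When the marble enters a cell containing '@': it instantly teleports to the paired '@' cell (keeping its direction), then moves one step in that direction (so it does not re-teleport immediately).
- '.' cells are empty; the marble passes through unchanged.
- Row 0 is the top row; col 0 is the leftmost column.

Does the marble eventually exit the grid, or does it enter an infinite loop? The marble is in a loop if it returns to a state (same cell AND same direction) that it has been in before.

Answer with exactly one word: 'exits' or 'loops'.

Answer: loops

Derivation:
Step 1: enter (8,7), '^' forces left->up, move up to (7,7)
Step 2: enter (7,7), '.' pass, move up to (6,7)
Step 3: enter (6,7), '.' pass, move up to (5,7)
Step 4: enter (5,7), '.' pass, move up to (4,7)
Step 5: enter (4,7), '.' pass, move up to (3,7)
Step 6: enter (3,7), 'v' forces up->down, move down to (4,7)
Step 7: enter (4,7), '.' pass, move down to (5,7)
Step 8: enter (5,7), '.' pass, move down to (6,7)
Step 9: enter (6,7), '.' pass, move down to (7,7)
Step 10: enter (7,7), '.' pass, move down to (8,7)
Step 11: enter (8,7), '^' forces down->up, move up to (7,7)
Step 12: at (7,7) dir=up — LOOP DETECTED (seen before)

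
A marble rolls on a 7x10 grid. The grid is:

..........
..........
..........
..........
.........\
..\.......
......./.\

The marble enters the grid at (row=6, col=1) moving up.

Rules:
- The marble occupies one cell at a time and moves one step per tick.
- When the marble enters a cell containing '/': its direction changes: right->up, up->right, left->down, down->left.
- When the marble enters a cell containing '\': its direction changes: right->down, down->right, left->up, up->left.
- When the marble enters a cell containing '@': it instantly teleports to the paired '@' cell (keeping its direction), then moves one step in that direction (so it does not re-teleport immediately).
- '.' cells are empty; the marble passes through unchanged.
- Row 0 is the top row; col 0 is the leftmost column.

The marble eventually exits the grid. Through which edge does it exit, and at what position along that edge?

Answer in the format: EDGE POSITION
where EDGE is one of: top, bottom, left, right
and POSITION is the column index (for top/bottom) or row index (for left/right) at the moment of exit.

Answer: top 1

Derivation:
Step 1: enter (6,1), '.' pass, move up to (5,1)
Step 2: enter (5,1), '.' pass, move up to (4,1)
Step 3: enter (4,1), '.' pass, move up to (3,1)
Step 4: enter (3,1), '.' pass, move up to (2,1)
Step 5: enter (2,1), '.' pass, move up to (1,1)
Step 6: enter (1,1), '.' pass, move up to (0,1)
Step 7: enter (0,1), '.' pass, move up to (-1,1)
Step 8: at (-1,1) — EXIT via top edge, pos 1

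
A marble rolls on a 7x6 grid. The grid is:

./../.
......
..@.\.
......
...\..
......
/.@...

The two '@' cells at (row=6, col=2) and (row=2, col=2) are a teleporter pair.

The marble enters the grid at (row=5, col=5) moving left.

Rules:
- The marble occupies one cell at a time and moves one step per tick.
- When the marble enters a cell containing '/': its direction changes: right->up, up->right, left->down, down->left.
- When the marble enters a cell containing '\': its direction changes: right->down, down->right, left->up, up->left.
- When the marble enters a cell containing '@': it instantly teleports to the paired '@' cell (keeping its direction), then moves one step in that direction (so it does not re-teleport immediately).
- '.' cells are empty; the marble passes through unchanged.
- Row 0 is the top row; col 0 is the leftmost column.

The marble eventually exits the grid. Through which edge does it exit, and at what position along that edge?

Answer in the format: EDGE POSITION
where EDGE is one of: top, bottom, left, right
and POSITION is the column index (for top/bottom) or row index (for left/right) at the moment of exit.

Answer: left 5

Derivation:
Step 1: enter (5,5), '.' pass, move left to (5,4)
Step 2: enter (5,4), '.' pass, move left to (5,3)
Step 3: enter (5,3), '.' pass, move left to (5,2)
Step 4: enter (5,2), '.' pass, move left to (5,1)
Step 5: enter (5,1), '.' pass, move left to (5,0)
Step 6: enter (5,0), '.' pass, move left to (5,-1)
Step 7: at (5,-1) — EXIT via left edge, pos 5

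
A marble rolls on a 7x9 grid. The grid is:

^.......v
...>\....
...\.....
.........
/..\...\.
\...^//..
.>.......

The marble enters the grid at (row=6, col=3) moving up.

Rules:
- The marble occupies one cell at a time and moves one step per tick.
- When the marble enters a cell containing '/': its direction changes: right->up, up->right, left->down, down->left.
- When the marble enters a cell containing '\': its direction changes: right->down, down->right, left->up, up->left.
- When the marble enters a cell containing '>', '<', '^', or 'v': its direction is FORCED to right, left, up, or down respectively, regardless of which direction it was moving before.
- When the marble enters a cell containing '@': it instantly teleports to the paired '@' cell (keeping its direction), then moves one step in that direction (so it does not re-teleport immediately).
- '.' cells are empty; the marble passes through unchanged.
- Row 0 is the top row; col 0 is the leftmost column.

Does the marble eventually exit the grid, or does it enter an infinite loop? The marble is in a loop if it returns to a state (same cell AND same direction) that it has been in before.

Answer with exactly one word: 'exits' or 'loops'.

Step 1: enter (6,3), '.' pass, move up to (5,3)
Step 2: enter (5,3), '.' pass, move up to (4,3)
Step 3: enter (4,3), '\' deflects up->left, move left to (4,2)
Step 4: enter (4,2), '.' pass, move left to (4,1)
Step 5: enter (4,1), '.' pass, move left to (4,0)
Step 6: enter (4,0), '/' deflects left->down, move down to (5,0)
Step 7: enter (5,0), '\' deflects down->right, move right to (5,1)
Step 8: enter (5,1), '.' pass, move right to (5,2)
Step 9: enter (5,2), '.' pass, move right to (5,3)
Step 10: enter (5,3), '.' pass, move right to (5,4)
Step 11: enter (5,4), '^' forces right->up, move up to (4,4)
Step 12: enter (4,4), '.' pass, move up to (3,4)
Step 13: enter (3,4), '.' pass, move up to (2,4)
Step 14: enter (2,4), '.' pass, move up to (1,4)
Step 15: enter (1,4), '\' deflects up->left, move left to (1,3)
Step 16: enter (1,3), '>' forces left->right, move right to (1,4)
Step 17: enter (1,4), '\' deflects right->down, move down to (2,4)
Step 18: enter (2,4), '.' pass, move down to (3,4)
Step 19: enter (3,4), '.' pass, move down to (4,4)
Step 20: enter (4,4), '.' pass, move down to (5,4)
Step 21: enter (5,4), '^' forces down->up, move up to (4,4)
Step 22: at (4,4) dir=up — LOOP DETECTED (seen before)

Answer: loops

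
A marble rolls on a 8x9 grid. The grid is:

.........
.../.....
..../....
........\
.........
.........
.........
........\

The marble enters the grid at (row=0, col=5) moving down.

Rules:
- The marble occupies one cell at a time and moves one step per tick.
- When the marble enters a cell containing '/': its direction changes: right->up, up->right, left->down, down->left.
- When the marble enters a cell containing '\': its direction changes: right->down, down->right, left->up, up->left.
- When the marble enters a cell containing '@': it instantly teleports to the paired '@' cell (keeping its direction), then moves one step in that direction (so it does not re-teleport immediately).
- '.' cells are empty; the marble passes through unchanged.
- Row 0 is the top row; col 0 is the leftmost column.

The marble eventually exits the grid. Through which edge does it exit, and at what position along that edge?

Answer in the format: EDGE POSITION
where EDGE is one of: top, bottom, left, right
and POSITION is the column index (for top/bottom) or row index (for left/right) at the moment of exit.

Step 1: enter (0,5), '.' pass, move down to (1,5)
Step 2: enter (1,5), '.' pass, move down to (2,5)
Step 3: enter (2,5), '.' pass, move down to (3,5)
Step 4: enter (3,5), '.' pass, move down to (4,5)
Step 5: enter (4,5), '.' pass, move down to (5,5)
Step 6: enter (5,5), '.' pass, move down to (6,5)
Step 7: enter (6,5), '.' pass, move down to (7,5)
Step 8: enter (7,5), '.' pass, move down to (8,5)
Step 9: at (8,5) — EXIT via bottom edge, pos 5

Answer: bottom 5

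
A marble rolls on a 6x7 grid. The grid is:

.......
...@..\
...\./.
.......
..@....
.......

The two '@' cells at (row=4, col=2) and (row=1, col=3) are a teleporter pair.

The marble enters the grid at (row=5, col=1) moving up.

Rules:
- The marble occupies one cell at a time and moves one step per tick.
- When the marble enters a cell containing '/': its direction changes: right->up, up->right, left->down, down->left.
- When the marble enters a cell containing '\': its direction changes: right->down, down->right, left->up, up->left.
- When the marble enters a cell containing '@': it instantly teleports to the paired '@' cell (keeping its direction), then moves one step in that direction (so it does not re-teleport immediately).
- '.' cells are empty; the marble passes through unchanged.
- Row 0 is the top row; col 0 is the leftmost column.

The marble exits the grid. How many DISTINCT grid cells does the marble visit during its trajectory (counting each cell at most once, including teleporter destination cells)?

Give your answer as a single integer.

Answer: 6

Derivation:
Step 1: enter (5,1), '.' pass, move up to (4,1)
Step 2: enter (4,1), '.' pass, move up to (3,1)
Step 3: enter (3,1), '.' pass, move up to (2,1)
Step 4: enter (2,1), '.' pass, move up to (1,1)
Step 5: enter (1,1), '.' pass, move up to (0,1)
Step 6: enter (0,1), '.' pass, move up to (-1,1)
Step 7: at (-1,1) — EXIT via top edge, pos 1
Distinct cells visited: 6 (path length 6)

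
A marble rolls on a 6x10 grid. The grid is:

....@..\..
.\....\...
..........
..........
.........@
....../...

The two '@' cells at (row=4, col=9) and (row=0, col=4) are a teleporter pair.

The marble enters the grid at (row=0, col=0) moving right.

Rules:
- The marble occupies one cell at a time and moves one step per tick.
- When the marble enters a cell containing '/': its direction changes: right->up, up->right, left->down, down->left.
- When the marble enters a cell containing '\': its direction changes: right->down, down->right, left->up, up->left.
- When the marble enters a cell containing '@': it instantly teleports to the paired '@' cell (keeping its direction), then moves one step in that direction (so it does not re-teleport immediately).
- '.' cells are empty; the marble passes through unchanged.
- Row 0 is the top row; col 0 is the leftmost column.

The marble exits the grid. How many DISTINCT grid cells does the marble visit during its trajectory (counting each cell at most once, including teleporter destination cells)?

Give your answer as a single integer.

Step 1: enter (0,0), '.' pass, move right to (0,1)
Step 2: enter (0,1), '.' pass, move right to (0,2)
Step 3: enter (0,2), '.' pass, move right to (0,3)
Step 4: enter (0,3), '.' pass, move right to (0,4)
Step 5: enter (0,4), '@' teleport (0,4)->(4,9), also enter (4,9), move right to (4,10)
Step 6: at (4,10) — EXIT via right edge, pos 4
Distinct cells visited: 6 (path length 6)

Answer: 6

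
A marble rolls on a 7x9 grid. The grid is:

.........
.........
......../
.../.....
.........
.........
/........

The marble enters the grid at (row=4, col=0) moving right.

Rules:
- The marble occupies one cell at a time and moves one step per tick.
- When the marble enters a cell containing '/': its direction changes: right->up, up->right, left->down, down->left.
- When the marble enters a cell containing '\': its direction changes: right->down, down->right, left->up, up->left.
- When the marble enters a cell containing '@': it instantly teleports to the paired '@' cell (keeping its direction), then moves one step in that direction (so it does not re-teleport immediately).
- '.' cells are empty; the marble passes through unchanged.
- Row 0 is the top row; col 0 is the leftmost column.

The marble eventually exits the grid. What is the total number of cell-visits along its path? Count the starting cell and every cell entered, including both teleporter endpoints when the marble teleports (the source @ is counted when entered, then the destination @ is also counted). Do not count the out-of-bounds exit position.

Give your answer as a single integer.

Step 1: enter (4,0), '.' pass, move right to (4,1)
Step 2: enter (4,1), '.' pass, move right to (4,2)
Step 3: enter (4,2), '.' pass, move right to (4,3)
Step 4: enter (4,3), '.' pass, move right to (4,4)
Step 5: enter (4,4), '.' pass, move right to (4,5)
Step 6: enter (4,5), '.' pass, move right to (4,6)
Step 7: enter (4,6), '.' pass, move right to (4,7)
Step 8: enter (4,7), '.' pass, move right to (4,8)
Step 9: enter (4,8), '.' pass, move right to (4,9)
Step 10: at (4,9) — EXIT via right edge, pos 4
Path length (cell visits): 9

Answer: 9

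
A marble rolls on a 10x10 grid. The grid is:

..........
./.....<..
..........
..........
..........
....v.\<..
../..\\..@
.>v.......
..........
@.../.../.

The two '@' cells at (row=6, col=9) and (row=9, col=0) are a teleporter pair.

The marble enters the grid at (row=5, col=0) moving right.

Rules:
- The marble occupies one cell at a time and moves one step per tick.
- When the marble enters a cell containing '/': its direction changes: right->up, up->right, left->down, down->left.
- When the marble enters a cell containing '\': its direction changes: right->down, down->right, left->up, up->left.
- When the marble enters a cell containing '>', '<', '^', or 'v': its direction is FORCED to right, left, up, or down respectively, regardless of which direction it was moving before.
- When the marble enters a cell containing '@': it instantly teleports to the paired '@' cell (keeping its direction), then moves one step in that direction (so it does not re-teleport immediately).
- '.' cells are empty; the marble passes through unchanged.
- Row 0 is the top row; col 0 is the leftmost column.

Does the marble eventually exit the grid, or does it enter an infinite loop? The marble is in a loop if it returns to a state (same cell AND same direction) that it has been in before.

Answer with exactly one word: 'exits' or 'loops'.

Step 1: enter (5,0), '.' pass, move right to (5,1)
Step 2: enter (5,1), '.' pass, move right to (5,2)
Step 3: enter (5,2), '.' pass, move right to (5,3)
Step 4: enter (5,3), '.' pass, move right to (5,4)
Step 5: enter (5,4), 'v' forces right->down, move down to (6,4)
Step 6: enter (6,4), '.' pass, move down to (7,4)
Step 7: enter (7,4), '.' pass, move down to (8,4)
Step 8: enter (8,4), '.' pass, move down to (9,4)
Step 9: enter (9,4), '/' deflects down->left, move left to (9,3)
Step 10: enter (9,3), '.' pass, move left to (9,2)
Step 11: enter (9,2), '.' pass, move left to (9,1)
Step 12: enter (9,1), '.' pass, move left to (9,0)
Step 13: enter (9,0), '@' teleport (9,0)->(6,9), also enter (6,9), move left to (6,8)
Step 14: enter (6,8), '.' pass, move left to (6,7)
Step 15: enter (6,7), '.' pass, move left to (6,6)
Step 16: enter (6,6), '\' deflects left->up, move up to (5,6)
Step 17: enter (5,6), '\' deflects up->left, move left to (5,5)
Step 18: enter (5,5), '.' pass, move left to (5,4)
Step 19: enter (5,4), 'v' forces left->down, move down to (6,4)
Step 20: at (6,4) dir=down — LOOP DETECTED (seen before)

Answer: loops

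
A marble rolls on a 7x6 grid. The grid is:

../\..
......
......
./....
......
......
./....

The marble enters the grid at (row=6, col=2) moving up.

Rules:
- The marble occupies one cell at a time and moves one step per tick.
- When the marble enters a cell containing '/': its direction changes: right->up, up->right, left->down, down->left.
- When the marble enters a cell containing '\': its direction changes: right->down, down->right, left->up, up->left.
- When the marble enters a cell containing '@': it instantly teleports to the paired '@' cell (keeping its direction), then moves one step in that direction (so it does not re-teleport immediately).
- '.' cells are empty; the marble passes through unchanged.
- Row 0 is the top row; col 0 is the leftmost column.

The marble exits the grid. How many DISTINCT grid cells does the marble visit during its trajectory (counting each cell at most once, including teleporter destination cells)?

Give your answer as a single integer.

Step 1: enter (6,2), '.' pass, move up to (5,2)
Step 2: enter (5,2), '.' pass, move up to (4,2)
Step 3: enter (4,2), '.' pass, move up to (3,2)
Step 4: enter (3,2), '.' pass, move up to (2,2)
Step 5: enter (2,2), '.' pass, move up to (1,2)
Step 6: enter (1,2), '.' pass, move up to (0,2)
Step 7: enter (0,2), '/' deflects up->right, move right to (0,3)
Step 8: enter (0,3), '\' deflects right->down, move down to (1,3)
Step 9: enter (1,3), '.' pass, move down to (2,3)
Step 10: enter (2,3), '.' pass, move down to (3,3)
Step 11: enter (3,3), '.' pass, move down to (4,3)
Step 12: enter (4,3), '.' pass, move down to (5,3)
Step 13: enter (5,3), '.' pass, move down to (6,3)
Step 14: enter (6,3), '.' pass, move down to (7,3)
Step 15: at (7,3) — EXIT via bottom edge, pos 3
Distinct cells visited: 14 (path length 14)

Answer: 14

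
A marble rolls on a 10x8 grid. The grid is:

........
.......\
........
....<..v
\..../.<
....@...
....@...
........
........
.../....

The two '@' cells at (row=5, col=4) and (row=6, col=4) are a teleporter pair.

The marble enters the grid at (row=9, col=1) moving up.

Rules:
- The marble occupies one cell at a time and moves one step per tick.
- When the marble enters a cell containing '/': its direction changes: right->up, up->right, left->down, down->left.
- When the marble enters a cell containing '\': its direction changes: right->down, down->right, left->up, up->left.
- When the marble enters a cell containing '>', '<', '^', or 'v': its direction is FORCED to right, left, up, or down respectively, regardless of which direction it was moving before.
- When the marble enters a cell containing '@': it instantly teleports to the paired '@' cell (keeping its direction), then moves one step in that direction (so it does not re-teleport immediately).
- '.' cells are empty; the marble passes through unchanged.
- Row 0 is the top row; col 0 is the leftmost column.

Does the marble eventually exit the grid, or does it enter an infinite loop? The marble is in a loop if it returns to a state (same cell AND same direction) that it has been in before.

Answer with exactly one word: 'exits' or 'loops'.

Answer: exits

Derivation:
Step 1: enter (9,1), '.' pass, move up to (8,1)
Step 2: enter (8,1), '.' pass, move up to (7,1)
Step 3: enter (7,1), '.' pass, move up to (6,1)
Step 4: enter (6,1), '.' pass, move up to (5,1)
Step 5: enter (5,1), '.' pass, move up to (4,1)
Step 6: enter (4,1), '.' pass, move up to (3,1)
Step 7: enter (3,1), '.' pass, move up to (2,1)
Step 8: enter (2,1), '.' pass, move up to (1,1)
Step 9: enter (1,1), '.' pass, move up to (0,1)
Step 10: enter (0,1), '.' pass, move up to (-1,1)
Step 11: at (-1,1) — EXIT via top edge, pos 1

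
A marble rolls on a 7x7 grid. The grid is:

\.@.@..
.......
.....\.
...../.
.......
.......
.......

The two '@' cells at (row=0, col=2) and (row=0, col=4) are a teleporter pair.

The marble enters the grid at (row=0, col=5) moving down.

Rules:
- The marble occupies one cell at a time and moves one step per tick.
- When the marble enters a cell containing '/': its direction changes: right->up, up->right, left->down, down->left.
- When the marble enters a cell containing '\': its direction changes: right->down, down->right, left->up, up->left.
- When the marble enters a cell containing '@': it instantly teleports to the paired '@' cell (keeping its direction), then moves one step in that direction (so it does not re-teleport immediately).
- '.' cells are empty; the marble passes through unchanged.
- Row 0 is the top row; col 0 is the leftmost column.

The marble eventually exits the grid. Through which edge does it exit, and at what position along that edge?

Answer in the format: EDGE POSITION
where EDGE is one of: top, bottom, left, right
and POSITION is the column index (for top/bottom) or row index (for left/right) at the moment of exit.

Step 1: enter (0,5), '.' pass, move down to (1,5)
Step 2: enter (1,5), '.' pass, move down to (2,5)
Step 3: enter (2,5), '\' deflects down->right, move right to (2,6)
Step 4: enter (2,6), '.' pass, move right to (2,7)
Step 5: at (2,7) — EXIT via right edge, pos 2

Answer: right 2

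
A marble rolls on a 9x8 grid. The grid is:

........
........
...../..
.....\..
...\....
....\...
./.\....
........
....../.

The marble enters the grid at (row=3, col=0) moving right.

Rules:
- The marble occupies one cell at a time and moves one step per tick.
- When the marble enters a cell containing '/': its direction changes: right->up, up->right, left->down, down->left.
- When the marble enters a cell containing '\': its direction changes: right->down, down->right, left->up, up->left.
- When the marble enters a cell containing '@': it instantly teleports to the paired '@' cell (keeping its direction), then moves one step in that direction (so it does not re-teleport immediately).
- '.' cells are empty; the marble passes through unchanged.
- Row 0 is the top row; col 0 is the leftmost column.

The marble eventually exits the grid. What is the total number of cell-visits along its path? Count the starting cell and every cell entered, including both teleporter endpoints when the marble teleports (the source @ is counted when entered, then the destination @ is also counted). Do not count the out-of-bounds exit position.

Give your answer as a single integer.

Answer: 11

Derivation:
Step 1: enter (3,0), '.' pass, move right to (3,1)
Step 2: enter (3,1), '.' pass, move right to (3,2)
Step 3: enter (3,2), '.' pass, move right to (3,3)
Step 4: enter (3,3), '.' pass, move right to (3,4)
Step 5: enter (3,4), '.' pass, move right to (3,5)
Step 6: enter (3,5), '\' deflects right->down, move down to (4,5)
Step 7: enter (4,5), '.' pass, move down to (5,5)
Step 8: enter (5,5), '.' pass, move down to (6,5)
Step 9: enter (6,5), '.' pass, move down to (7,5)
Step 10: enter (7,5), '.' pass, move down to (8,5)
Step 11: enter (8,5), '.' pass, move down to (9,5)
Step 12: at (9,5) — EXIT via bottom edge, pos 5
Path length (cell visits): 11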